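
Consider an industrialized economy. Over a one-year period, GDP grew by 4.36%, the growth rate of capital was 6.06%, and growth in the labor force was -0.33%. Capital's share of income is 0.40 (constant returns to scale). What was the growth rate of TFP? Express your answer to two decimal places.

2.13%

Labor's share = 1 − 0.4 = 0.6.
Capital: 0.4 × 6.06 = 2.424 pp.
The labor force: 0.6 × (-0.33) = -0.198 pp.
TFP growth = 4.36 − 2.226 = 2.134%.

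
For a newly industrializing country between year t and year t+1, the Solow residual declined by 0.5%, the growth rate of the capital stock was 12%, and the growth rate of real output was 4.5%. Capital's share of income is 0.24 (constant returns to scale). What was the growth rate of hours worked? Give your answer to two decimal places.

2.79%

Labor's share = 1 − 0.24 = 0.76.
gY = gA + 0.24×12 + 0.76×g.
0.76×g = 4.5 + 0.5 − 2.88 = 2.12.
g = 2.12 / 0.76 = 2.7895%.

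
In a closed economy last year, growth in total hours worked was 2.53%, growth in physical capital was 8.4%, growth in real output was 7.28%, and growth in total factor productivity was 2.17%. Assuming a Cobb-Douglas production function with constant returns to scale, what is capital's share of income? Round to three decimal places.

gY = gA + α·gK + (1−α)·gL, so gY − gA − gL = α(gK − gL).
7.28 − 2.17 − 2.53 = α × (8.4 − 2.53).
2.58 = 5.87 α, so α = 0.43952.

0.440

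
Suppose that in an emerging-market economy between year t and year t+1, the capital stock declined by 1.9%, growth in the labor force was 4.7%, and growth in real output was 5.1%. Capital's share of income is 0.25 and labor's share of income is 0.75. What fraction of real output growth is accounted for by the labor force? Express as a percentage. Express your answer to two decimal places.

69.12%

Labor's share = 1 − 0.25 = 0.75.
The labor force contributed 0.75 × 4.7 = 3.525 pp.
Share of growth = 3.525 / 5.1 × 100 = 69.1176%.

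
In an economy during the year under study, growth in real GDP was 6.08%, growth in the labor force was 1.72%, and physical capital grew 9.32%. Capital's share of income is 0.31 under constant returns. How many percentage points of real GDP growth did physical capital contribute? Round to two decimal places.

Contribution = share × growth = 0.31 × 9.32 = 2.8892 pp.

2.89 percentage points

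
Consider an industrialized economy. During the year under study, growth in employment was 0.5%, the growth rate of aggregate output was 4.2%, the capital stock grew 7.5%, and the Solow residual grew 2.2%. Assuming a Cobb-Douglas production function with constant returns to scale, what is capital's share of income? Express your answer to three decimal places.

gY = gA + α·gK + (1−α)·gL, so gY − gA − gL = α(gK − gL).
4.2 − 2.2 − 0.5 = α × (7.5 − 0.5).
1.5 = 7 α, so α = 0.21429.

α = 0.214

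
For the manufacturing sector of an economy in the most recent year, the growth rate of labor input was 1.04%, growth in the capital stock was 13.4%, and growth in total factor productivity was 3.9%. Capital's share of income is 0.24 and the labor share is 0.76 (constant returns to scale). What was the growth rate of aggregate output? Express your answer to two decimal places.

7.91%

Labor's share = 1 − 0.24 = 0.76.
The capital stock: 0.24 × 13.4 = 3.216 pp.
Labor input: 0.76 × 1.04 = 0.7904 pp.
Output growth = 3.9 + 4.0064 = 7.9064%.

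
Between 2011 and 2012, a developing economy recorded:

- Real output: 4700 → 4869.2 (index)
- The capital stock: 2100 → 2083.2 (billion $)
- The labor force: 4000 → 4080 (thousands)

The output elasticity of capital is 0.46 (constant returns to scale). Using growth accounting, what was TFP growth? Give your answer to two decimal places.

Real output growth = (4869.2 − 4700) / 4700 = 3.6%.
The capital stock growth = (2083.2 − 2100) / 2100 = -0.8%.
The labor force growth = (4080 − 4000) / 4000 = 2%.
Labor's share = 1 − 0.46 = 0.54.
The capital stock: 0.46 × (-0.8) = -0.368 pp.
The labor force: 0.54 × 2 = 1.08 pp.
TFP growth = 3.6 − 0.712 = 2.888%.

2.89%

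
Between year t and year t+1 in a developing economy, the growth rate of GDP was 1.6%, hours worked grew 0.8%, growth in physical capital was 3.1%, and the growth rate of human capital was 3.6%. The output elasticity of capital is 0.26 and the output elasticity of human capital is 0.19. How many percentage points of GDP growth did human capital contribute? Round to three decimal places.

0.684

Contribution = share × growth = 0.19 × 3.6 = 0.684 pp.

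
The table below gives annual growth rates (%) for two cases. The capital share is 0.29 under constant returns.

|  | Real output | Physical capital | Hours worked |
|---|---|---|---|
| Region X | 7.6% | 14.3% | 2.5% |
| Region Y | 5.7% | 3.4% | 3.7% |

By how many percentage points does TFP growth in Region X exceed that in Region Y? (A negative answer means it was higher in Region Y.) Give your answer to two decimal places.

Labor's share = 1 − 0.29 = 0.71.
Region X: TFP = 7.6 − 4.147 − 1.775 = 1.678%.
Region Y: TFP = 5.7 − 0.986 − 2.627 = 2.087%.
Difference = 1.678 − (2.087) = -0.409 pp.

-0.41 percentage points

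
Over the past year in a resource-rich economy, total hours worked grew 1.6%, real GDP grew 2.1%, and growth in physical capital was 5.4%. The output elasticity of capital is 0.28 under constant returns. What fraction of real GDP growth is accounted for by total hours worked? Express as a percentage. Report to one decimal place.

54.9%

Labor's share = 1 − 0.28 = 0.72.
Total hours worked contributed 0.72 × 1.6 = 1.152 pp.
Share of growth = 1.152 / 2.1 × 100 = 54.857%.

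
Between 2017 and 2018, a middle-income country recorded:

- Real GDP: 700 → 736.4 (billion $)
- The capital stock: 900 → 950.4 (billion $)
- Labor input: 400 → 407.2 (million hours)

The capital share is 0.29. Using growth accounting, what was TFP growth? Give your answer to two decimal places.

Real GDP growth = (736.4 − 700) / 700 = 5.2%.
The capital stock growth = (950.4 − 900) / 900 = 5.6%.
Labor input growth = (407.2 − 400) / 400 = 1.8%.
Labor's share = 1 − 0.29 = 0.71.
The capital stock: 0.29 × 5.6 = 1.624 pp.
Labor input: 0.71 × 1.8 = 1.278 pp.
TFP growth = 5.2 − 2.902 = 2.298%.

TFP growth was 2.30%.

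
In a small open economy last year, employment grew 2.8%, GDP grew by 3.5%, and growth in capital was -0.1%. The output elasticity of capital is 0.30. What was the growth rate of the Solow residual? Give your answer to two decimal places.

1.57%

Labor's share = 1 − 0.3 = 0.7.
Capital: 0.3 × (-0.1) = -0.03 pp.
Employment: 0.7 × 2.8 = 1.96 pp.
TFP growth = 3.5 − 1.93 = 1.57%.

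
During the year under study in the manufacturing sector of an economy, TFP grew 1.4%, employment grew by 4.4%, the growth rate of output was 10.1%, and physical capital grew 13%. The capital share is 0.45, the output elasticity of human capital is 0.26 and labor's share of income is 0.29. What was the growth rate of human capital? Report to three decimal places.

Human capital grew 6.054%.

Labor's share = 1 − 0.45 − 0.26 = 0.29.
gY = gA + 0.45×13 + 0.29×4.4 + 0.26×g.
0.26×g = 10.1 − 1.4 − 7.126 = 1.574.
g = 1.574 / 0.26 = 6.05385%.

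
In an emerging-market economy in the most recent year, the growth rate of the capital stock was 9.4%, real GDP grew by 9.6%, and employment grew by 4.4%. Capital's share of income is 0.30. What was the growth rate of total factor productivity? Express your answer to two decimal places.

Total factor productivity grew 3.70%.

Labor's share = 1 − 0.3 = 0.7.
The capital stock: 0.3 × 9.4 = 2.82 pp.
Employment: 0.7 × 4.4 = 3.08 pp.
TFP growth = 9.6 − 5.9 = 3.7%.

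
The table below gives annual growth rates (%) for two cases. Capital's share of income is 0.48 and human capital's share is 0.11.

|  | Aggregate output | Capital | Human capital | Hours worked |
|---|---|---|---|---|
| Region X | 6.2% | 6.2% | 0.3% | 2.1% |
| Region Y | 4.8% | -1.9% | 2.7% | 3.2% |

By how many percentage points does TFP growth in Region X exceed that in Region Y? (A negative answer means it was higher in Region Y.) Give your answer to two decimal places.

-1.77 percentage points

Labor's share = 1 − 0.48 − 0.11 = 0.41.
Region X: TFP = 6.2 − 2.976 − 0.033 − 0.861 = 2.33%.
Region Y: TFP = 4.8 + 0.912 − 0.297 − 1.312 = 4.103%.
Difference = 2.33 − (4.103) = -1.773 pp.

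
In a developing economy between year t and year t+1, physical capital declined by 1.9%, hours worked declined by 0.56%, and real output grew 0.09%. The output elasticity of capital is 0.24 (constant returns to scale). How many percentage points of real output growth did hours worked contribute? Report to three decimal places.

-0.426

Labor's share = 1 − 0.24 = 0.76.
Contribution = share × growth = 0.76 × (-0.56) = -0.4256 pp.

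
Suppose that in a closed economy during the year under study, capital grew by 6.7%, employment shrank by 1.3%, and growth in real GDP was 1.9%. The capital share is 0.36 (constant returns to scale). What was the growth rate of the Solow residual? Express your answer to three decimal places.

Labor's share = 1 − 0.36 = 0.64.
Capital: 0.36 × 6.7 = 2.412 pp.
Employment: 0.64 × (-1.3) = -0.832 pp.
TFP growth = 1.9 − 1.58 = 0.32%.

0.320%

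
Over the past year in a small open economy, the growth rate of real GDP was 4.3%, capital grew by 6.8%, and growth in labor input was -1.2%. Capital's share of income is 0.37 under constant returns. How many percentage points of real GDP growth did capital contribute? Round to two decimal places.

2.52 percentage points

Contribution = share × growth = 0.37 × 6.8 = 2.516 pp.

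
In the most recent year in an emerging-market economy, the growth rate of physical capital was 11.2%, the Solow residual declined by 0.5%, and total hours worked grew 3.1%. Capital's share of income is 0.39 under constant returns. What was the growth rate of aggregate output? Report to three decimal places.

Aggregate output growth was 5.759%.

Labor's share = 1 − 0.39 = 0.61.
Physical capital: 0.39 × 11.2 = 4.368 pp.
Total hours worked: 0.61 × 3.1 = 1.891 pp.
Output growth = -0.5 + 6.259 = 5.759%.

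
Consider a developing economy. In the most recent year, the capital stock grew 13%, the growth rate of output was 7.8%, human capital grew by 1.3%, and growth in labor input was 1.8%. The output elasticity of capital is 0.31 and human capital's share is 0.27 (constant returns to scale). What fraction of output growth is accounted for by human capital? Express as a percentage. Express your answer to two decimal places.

Human capital contributed 0.27 × 1.3 = 0.351 pp.
Share of growth = 0.351 / 7.8 × 100 = 4.5%.

4.50%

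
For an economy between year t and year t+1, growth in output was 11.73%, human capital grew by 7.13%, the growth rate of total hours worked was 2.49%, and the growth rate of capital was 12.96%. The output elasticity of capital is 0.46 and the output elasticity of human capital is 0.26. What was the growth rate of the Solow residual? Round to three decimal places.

Labor's share = 1 − 0.46 − 0.26 = 0.28.
Capital: 0.46 × 12.96 = 5.9616 pp.
Human capital: 0.26 × 7.13 = 1.8538 pp.
Total hours worked: 0.28 × 2.49 = 0.6972 pp.
TFP growth = 11.73 − 8.5126 = 3.2174%.

3.217%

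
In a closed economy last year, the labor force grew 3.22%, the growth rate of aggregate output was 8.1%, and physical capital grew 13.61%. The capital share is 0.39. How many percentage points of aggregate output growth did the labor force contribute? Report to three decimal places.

Labor's share = 1 − 0.39 = 0.61.
Contribution = share × growth = 0.61 × 3.22 = 1.9642 pp.

1.964 percentage points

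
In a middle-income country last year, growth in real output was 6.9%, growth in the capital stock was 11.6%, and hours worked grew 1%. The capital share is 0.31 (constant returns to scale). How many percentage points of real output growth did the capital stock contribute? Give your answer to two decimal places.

3.60

Contribution = share × growth = 0.31 × 11.6 = 3.596 pp.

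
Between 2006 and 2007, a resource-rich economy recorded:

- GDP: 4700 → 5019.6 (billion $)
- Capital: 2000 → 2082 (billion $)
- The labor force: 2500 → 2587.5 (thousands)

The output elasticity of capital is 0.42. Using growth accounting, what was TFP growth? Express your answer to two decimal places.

GDP growth = (5019.6 − 4700) / 4700 = 6.8%.
Capital growth = (2082 − 2000) / 2000 = 4.1%.
The labor force growth = (2587.5 − 2500) / 2500 = 3.5%.
Labor's share = 1 − 0.42 = 0.58.
Capital: 0.42 × 4.1 = 1.722 pp.
The labor force: 0.58 × 3.5 = 2.03 pp.
TFP growth = 6.8 − 3.752 = 3.048%.

TFP growth was 3.05%.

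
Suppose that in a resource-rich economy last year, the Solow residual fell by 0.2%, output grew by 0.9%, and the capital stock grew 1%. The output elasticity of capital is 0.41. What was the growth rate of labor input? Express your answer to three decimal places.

Labor's share = 1 − 0.41 = 0.59.
gY = gA + 0.41×1 + 0.59×g.
0.59×g = 0.9 + 0.2 − 0.41 = 0.69.
g = 0.69 / 0.59 = 1.16949%.

1.169%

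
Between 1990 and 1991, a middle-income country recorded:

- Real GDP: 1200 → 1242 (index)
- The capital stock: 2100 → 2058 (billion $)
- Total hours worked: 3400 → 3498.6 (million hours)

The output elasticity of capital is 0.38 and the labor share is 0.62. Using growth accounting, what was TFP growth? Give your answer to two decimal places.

2.46%

Real GDP growth = (1242 − 1200) / 1200 = 3.5%.
The capital stock growth = (2058 − 2100) / 2100 = -2%.
Total hours worked growth = (3498.6 − 3400) / 3400 = 2.9%.
Labor's share = 1 − 0.38 = 0.62.
The capital stock: 0.38 × (-2) = -0.76 pp.
Total hours worked: 0.62 × 2.9 = 1.798 pp.
TFP growth = 3.5 − 1.038 = 2.462%.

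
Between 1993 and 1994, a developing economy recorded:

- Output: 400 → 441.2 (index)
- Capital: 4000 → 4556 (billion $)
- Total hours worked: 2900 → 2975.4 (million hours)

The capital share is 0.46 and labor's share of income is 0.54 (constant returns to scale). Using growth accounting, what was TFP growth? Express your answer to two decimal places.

Output growth = (441.2 − 400) / 400 = 10.3%.
Capital growth = (4556 − 4000) / 4000 = 13.9%.
Total hours worked growth = (2975.4 − 2900) / 2900 = 2.6%.
Labor's share = 1 − 0.46 = 0.54.
Capital: 0.46 × 13.9 = 6.394 pp.
Total hours worked: 0.54 × 2.6 = 1.404 pp.
TFP growth = 10.3 − 7.798 = 2.502%.

TFP growth was 2.50%.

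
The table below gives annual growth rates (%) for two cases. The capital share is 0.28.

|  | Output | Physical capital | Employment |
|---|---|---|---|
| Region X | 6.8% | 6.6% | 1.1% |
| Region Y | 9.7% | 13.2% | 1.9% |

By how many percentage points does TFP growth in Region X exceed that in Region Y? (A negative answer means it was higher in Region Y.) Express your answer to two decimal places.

-0.48 percentage points

Labor's share = 1 − 0.28 = 0.72.
Region X: TFP = 6.8 − 1.848 − 0.792 = 4.16%.
Region Y: TFP = 9.7 − 3.696 − 1.368 = 4.636%.
Difference = 4.16 − (4.636) = -0.476 pp.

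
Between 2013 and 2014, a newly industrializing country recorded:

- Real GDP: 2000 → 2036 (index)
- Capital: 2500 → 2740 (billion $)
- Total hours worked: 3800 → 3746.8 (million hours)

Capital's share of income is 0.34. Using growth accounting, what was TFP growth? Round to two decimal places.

-0.54%

Real GDP growth = (2036 − 2000) / 2000 = 1.8%.
Capital growth = (2740 − 2500) / 2500 = 9.6%.
Total hours worked growth = (3746.8 − 3800) / 3800 = -1.4%.
Labor's share = 1 − 0.34 = 0.66.
Capital: 0.34 × 9.6 = 3.264 pp.
Total hours worked: 0.66 × (-1.4) = -0.924 pp.
TFP growth = 1.8 − 2.34 = -0.54%.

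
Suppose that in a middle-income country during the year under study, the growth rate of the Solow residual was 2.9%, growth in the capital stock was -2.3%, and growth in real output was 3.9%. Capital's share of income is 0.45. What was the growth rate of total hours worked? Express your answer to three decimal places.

Total hours worked growth was 3.700%.

Labor's share = 1 − 0.45 = 0.55.
gY = gA + 0.45×(-2.3) + 0.55×g.
0.55×g = 3.9 − 2.9 + 1.035 = 2.035.
g = 2.035 / 0.55 = 3.7%.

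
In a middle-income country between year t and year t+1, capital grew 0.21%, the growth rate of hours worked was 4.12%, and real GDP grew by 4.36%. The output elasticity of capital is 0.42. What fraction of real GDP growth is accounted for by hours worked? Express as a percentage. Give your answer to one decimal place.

Labor's share = 1 − 0.42 = 0.58.
Hours worked contributed 0.58 × 4.12 = 2.3896 pp.
Share of growth = 2.3896 / 4.36 × 100 = 54.807%.

54.8%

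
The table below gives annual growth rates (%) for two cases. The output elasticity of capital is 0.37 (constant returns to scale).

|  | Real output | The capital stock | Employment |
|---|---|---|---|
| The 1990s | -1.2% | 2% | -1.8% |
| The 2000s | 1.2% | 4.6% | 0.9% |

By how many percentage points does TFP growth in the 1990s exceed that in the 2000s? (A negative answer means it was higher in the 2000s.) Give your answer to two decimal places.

0.26 percentage points

Labor's share = 1 − 0.37 = 0.63.
The 1990s: TFP = -1.2 − 0.74 + 1.134 = -0.806%.
The 2000s: TFP = 1.2 − 1.702 − 0.567 = -1.069%.
Difference = -0.806 − (-1.069) = 0.263 pp.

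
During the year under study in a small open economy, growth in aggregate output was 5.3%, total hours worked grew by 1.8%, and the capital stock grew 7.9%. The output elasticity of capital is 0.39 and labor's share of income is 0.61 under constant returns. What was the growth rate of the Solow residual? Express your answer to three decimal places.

Labor's share = 1 − 0.39 = 0.61.
The capital stock: 0.39 × 7.9 = 3.081 pp.
Total hours worked: 0.61 × 1.8 = 1.098 pp.
TFP growth = 5.3 − 4.179 = 1.121%.

The Solow residual growth was 1.121%.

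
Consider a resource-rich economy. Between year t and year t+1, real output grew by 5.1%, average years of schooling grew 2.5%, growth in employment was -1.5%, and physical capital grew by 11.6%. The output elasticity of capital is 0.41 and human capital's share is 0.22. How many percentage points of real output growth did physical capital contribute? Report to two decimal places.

Contribution = share × growth = 0.41 × 11.6 = 4.756 pp.

4.76 percentage points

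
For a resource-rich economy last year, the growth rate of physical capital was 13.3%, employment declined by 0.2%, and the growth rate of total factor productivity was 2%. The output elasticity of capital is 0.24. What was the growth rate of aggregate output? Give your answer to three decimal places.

Labor's share = 1 − 0.24 = 0.76.
Physical capital: 0.24 × 13.3 = 3.192 pp.
Employment: 0.76 × (-0.2) = -0.152 pp.
Output growth = 2 + 3.04 = 5.04%.

Aggregate output growth was 5.040%.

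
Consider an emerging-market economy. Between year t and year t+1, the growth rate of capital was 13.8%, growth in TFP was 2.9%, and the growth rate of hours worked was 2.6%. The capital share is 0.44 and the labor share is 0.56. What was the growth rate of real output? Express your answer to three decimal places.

Labor's share = 1 − 0.44 = 0.56.
Capital: 0.44 × 13.8 = 6.072 pp.
Hours worked: 0.56 × 2.6 = 1.456 pp.
Output growth = 2.9 + 7.528 = 10.428%.

Real output growth was 10.428%.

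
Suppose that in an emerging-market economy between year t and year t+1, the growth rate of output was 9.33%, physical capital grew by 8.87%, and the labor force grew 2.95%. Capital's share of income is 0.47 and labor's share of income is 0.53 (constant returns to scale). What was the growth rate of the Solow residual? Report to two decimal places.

Labor's share = 1 − 0.47 = 0.53.
Physical capital: 0.47 × 8.87 = 4.1689 pp.
The labor force: 0.53 × 2.95 = 1.5635 pp.
TFP growth = 9.33 − 5.7324 = 3.5976%.

The Solow residual growth was 3.60%.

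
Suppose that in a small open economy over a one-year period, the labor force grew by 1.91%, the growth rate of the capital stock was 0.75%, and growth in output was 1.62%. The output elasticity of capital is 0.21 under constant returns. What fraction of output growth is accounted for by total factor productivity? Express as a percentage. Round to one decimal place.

Labor's share = 1 − 0.21 = 0.79.
The capital stock: 0.21 × 0.75 = 0.1575 pp.
The labor force: 0.79 × 1.91 = 1.5089 pp.
TFP growth = 1.62 − 1.6664 = -0.0464%.
TFP share of growth = -0.0464 / 1.62 × 100 = -2.864%.

Total factor productivity accounted for -2.9% of growth.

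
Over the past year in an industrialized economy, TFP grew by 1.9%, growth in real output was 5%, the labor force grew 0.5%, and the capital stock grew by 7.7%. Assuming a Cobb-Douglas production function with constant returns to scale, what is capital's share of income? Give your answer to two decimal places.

gY = gA + α·gK + (1−α)·gL, so gY − gA − gL = α(gK − gL).
5 − 1.9 − 0.5 = α × (7.7 − 0.5).
2.6 = 7.2 α, so α = 0.3611.

Capital's share of income is 0.36.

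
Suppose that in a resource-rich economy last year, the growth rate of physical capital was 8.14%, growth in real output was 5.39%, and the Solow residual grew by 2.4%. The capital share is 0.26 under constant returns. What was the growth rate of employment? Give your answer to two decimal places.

Employment grew 1.18%.

Labor's share = 1 − 0.26 = 0.74.
gY = gA + 0.26×8.14 + 0.74×g.
0.74×g = 5.39 − 2.4 − 2.1164 = 0.8736.
g = 0.8736 / 0.74 = 1.1805%.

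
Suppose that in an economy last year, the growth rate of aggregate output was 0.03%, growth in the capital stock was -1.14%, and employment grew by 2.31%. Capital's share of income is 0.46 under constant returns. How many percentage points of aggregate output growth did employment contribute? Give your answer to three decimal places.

1.247 percentage points

Labor's share = 1 − 0.46 = 0.54.
Contribution = share × growth = 0.54 × 2.31 = 1.2474 pp.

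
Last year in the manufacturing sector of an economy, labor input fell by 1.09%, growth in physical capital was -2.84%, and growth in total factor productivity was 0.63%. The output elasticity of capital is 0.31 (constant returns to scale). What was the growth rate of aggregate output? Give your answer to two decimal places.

-1.00%

Labor's share = 1 − 0.31 = 0.69.
Physical capital: 0.31 × (-2.84) = -0.8804 pp.
Labor input: 0.69 × (-1.09) = -0.7521 pp.
Output growth = 0.63 + (-1.6325) = -1.0025%.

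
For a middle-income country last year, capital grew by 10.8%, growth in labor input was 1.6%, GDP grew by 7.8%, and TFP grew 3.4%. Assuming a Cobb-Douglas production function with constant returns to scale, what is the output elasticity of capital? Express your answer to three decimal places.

The output elasticity of capital is 0.304.

gY = gA + α·gK + (1−α)·gL, so gY − gA − gL = α(gK − gL).
7.8 − 3.4 − 1.6 = α × (10.8 − 1.6).
2.8 = 9.2 α, so α = 0.30435.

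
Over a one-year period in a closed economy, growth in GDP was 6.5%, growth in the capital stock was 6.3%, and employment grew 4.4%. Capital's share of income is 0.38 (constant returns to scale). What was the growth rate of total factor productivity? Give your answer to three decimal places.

Labor's share = 1 − 0.38 = 0.62.
The capital stock: 0.38 × 6.3 = 2.394 pp.
Employment: 0.62 × 4.4 = 2.728 pp.
TFP growth = 6.5 − 5.122 = 1.378%.

Total factor productivity growth was 1.378%.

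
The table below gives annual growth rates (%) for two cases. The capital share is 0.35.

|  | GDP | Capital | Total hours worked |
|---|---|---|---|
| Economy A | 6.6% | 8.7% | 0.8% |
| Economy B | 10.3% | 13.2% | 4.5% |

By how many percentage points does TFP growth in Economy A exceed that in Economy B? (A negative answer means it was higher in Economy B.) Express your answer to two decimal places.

Labor's share = 1 − 0.35 = 0.65.
Economy A: TFP = 6.6 − 3.045 − 0.52 = 3.035%.
Economy B: TFP = 10.3 − 4.62 − 2.925 = 2.755%.
Difference = 3.035 − (2.755) = 0.28 pp.

0.28 percentage points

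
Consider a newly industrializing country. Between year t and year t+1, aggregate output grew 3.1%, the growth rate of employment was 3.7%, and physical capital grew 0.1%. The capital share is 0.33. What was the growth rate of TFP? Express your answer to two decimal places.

Labor's share = 1 − 0.33 = 0.67.
Physical capital: 0.33 × 0.1 = 0.033 pp.
Employment: 0.67 × 3.7 = 2.479 pp.
TFP growth = 3.1 − 2.512 = 0.588%.

TFP grew 0.59%.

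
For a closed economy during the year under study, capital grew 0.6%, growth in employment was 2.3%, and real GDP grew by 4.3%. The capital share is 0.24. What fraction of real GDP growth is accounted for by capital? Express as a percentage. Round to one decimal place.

3.3%

Capital contributed 0.24 × 0.6 = 0.144 pp.
Share of growth = 0.144 / 4.3 × 100 = 3.349%.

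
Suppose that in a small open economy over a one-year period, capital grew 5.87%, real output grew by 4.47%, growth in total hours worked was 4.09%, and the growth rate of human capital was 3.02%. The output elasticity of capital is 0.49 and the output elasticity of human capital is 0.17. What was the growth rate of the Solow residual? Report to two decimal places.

-0.31%

Labor's share = 1 − 0.49 − 0.17 = 0.34.
Capital: 0.49 × 5.87 = 2.8763 pp.
Human capital: 0.17 × 3.02 = 0.5134 pp.
Total hours worked: 0.34 × 4.09 = 1.3906 pp.
TFP growth = 4.47 − 4.7803 = -0.3103%.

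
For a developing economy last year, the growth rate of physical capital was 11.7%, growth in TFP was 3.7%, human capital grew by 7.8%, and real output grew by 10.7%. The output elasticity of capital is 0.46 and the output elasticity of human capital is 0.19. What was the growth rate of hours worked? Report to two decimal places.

Labor's share = 1 − 0.46 − 0.19 = 0.35.
gY = gA + 0.46×11.7 + 0.19×7.8 + 0.35×g.
0.35×g = 10.7 − 3.7 − 6.864 = 0.136.
g = 0.136 / 0.35 = 0.3886%.

0.39%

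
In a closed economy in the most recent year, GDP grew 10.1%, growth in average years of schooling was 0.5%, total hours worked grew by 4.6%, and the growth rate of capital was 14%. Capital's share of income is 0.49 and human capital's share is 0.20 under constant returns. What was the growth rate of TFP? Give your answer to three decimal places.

Labor's share = 1 − 0.49 − 0.2 = 0.31.
Capital: 0.49 × 14 = 6.86 pp.
Average years of schooling: 0.2 × 0.5 = 0.1 pp.
Total hours worked: 0.31 × 4.6 = 1.426 pp.
TFP growth = 10.1 − 8.386 = 1.714%.

TFP growth was 1.714%.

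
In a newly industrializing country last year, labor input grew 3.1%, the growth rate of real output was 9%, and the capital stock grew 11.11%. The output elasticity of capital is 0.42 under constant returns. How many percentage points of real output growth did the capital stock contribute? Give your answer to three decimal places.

4.666 percentage points

Contribution = share × growth = 0.42 × 11.11 = 4.6662 pp.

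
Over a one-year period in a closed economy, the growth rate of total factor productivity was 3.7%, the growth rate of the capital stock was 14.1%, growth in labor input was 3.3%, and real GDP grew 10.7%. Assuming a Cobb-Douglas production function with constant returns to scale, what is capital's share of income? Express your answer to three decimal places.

gY = gA + α·gK + (1−α)·gL, so gY − gA − gL = α(gK − gL).
10.7 − 3.7 − 3.3 = α × (14.1 − 3.3).
3.7 = 10.8 α, so α = 0.34259.

0.343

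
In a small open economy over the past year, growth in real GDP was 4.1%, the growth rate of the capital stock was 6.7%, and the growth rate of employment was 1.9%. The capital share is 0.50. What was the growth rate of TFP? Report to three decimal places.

Labor's share = 1 − 0.5 = 0.5.
The capital stock: 0.5 × 6.7 = 3.35 pp.
Employment: 0.5 × 1.9 = 0.95 pp.
TFP growth = 4.1 − 4.3 = -0.2%.

-0.200%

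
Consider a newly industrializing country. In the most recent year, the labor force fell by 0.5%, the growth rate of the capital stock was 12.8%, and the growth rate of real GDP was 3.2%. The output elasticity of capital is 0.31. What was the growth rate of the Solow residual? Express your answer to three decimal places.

-0.423%

Labor's share = 1 − 0.31 = 0.69.
The capital stock: 0.31 × 12.8 = 3.968 pp.
The labor force: 0.69 × (-0.5) = -0.345 pp.
TFP growth = 3.2 − 3.623 = -0.423%.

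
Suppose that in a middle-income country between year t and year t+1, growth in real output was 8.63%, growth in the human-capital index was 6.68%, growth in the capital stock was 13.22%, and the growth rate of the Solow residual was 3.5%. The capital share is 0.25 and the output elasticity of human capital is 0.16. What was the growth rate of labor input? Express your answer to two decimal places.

1.28%

Labor's share = 1 − 0.25 − 0.16 = 0.59.
gY = gA + 0.25×13.22 + 0.16×6.68 + 0.59×g.
0.59×g = 8.63 − 3.5 − 4.3738 = 0.7562.
g = 0.7562 / 0.59 = 1.2817%.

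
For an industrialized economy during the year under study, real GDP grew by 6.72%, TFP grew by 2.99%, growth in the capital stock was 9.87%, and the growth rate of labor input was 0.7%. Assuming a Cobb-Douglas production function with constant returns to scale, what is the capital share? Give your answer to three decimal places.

gY = gA + α·gK + (1−α)·gL, so gY − gA − gL = α(gK − gL).
6.72 − 2.99 − 0.7 = α × (9.87 − 0.7).
3.03 = 9.17 α, so α = 0.33043.

α = 0.330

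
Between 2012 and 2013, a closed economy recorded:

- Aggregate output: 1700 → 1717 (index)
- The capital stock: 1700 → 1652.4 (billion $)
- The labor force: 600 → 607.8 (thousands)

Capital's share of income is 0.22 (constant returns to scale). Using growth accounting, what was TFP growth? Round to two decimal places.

Aggregate output growth = (1717 − 1700) / 1700 = 1%.
The capital stock growth = (1652.4 − 1700) / 1700 = -2.8%.
The labor force growth = (607.8 − 600) / 600 = 1.3%.
Labor's share = 1 − 0.22 = 0.78.
The capital stock: 0.22 × (-2.8) = -0.616 pp.
The labor force: 0.78 × 1.3 = 1.014 pp.
TFP growth = 1 − 0.398 = 0.602%.

0.60%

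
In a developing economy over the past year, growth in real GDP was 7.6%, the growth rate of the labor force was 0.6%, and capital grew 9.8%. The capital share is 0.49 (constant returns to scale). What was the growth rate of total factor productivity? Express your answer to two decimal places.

Total factor productivity growth was 2.49%.

Labor's share = 1 − 0.49 = 0.51.
Capital: 0.49 × 9.8 = 4.802 pp.
The labor force: 0.51 × 0.6 = 0.306 pp.
TFP growth = 7.6 − 5.108 = 2.492%.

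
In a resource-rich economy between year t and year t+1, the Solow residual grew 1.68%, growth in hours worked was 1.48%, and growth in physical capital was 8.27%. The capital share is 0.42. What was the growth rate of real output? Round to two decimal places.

Real output grew 6.01%.

Labor's share = 1 − 0.42 = 0.58.
Physical capital: 0.42 × 8.27 = 3.4734 pp.
Hours worked: 0.58 × 1.48 = 0.8584 pp.
Output growth = 1.68 + 4.3318 = 6.0118%.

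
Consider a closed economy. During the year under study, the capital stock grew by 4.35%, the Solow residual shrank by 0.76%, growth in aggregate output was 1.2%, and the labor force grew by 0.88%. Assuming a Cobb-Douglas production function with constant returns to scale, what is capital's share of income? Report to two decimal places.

α = 0.31

gY = gA + α·gK + (1−α)·gL, so gY − gA − gL = α(gK − gL).
1.2 + 0.76 − 0.88 = α × (4.35 − 0.88).
1.08 = 3.47 α, so α = 0.3112.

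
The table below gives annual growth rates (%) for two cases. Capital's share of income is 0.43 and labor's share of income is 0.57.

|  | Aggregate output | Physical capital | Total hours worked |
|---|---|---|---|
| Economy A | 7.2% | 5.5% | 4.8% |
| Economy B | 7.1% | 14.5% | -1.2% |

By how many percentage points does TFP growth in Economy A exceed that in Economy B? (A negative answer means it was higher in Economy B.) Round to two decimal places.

Labor's share = 1 − 0.43 = 0.57.
Economy A: TFP = 7.2 − 2.365 − 2.736 = 2.099%.
Economy B: TFP = 7.1 − 6.235 + 0.684 = 1.549%.
Difference = 2.099 − (1.549) = 0.55 pp.

0.55 percentage points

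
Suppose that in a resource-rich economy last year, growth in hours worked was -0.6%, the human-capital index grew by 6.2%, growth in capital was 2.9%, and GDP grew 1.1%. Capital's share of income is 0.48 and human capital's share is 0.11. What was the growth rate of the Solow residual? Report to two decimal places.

-0.73%

Labor's share = 1 − 0.48 − 0.11 = 0.41.
Capital: 0.48 × 2.9 = 1.392 pp.
The human-capital index: 0.11 × 6.2 = 0.682 pp.
Hours worked: 0.41 × (-0.6) = -0.246 pp.
TFP growth = 1.1 − 1.828 = -0.728%.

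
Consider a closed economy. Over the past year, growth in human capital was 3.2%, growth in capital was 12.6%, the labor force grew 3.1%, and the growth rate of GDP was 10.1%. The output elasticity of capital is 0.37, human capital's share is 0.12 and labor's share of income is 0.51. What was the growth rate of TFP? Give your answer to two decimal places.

Labor's share = 1 − 0.37 − 0.12 = 0.51.
Capital: 0.37 × 12.6 = 4.662 pp.
Human capital: 0.12 × 3.2 = 0.384 pp.
The labor force: 0.51 × 3.1 = 1.581 pp.
TFP growth = 10.1 − 6.627 = 3.473%.

3.47%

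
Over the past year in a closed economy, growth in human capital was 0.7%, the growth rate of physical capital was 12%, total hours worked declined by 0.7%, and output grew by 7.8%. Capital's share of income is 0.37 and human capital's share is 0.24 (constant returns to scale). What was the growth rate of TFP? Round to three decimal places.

3.465%

Labor's share = 1 − 0.37 − 0.24 = 0.39.
Physical capital: 0.37 × 12 = 4.44 pp.
Human capital: 0.24 × 0.7 = 0.168 pp.
Total hours worked: 0.39 × (-0.7) = -0.273 pp.
TFP growth = 7.8 − 4.335 = 3.465%.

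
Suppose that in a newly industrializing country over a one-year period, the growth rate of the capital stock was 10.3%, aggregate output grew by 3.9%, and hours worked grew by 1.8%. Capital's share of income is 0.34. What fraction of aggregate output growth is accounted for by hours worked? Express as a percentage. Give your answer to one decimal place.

30.5%

Labor's share = 1 − 0.34 = 0.66.
Hours worked contributed 0.66 × 1.8 = 1.188 pp.
Share of growth = 1.188 / 3.9 × 100 = 30.462%.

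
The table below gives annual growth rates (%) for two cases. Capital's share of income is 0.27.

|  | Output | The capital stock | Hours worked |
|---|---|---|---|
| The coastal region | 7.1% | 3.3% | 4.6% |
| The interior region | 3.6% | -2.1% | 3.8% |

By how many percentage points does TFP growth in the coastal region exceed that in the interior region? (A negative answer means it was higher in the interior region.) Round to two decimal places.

1.46 percentage points

Labor's share = 1 − 0.27 = 0.73.
The coastal region: TFP = 7.1 − 0.891 − 3.358 = 2.851%.
The interior region: TFP = 3.6 + 0.567 − 2.774 = 1.393%.
Difference = 2.851 − (1.393) = 1.458 pp.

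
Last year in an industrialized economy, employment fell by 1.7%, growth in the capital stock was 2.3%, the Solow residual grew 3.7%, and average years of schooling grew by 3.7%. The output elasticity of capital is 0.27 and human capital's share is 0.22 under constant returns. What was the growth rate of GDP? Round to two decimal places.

GDP growth was 4.27%.

Labor's share = 1 − 0.27 − 0.22 = 0.51.
The capital stock: 0.27 × 2.3 = 0.621 pp.
Average years of schooling: 0.22 × 3.7 = 0.814 pp.
Employment: 0.51 × (-1.7) = -0.867 pp.
Output growth = 3.7 + 0.568 = 4.268%.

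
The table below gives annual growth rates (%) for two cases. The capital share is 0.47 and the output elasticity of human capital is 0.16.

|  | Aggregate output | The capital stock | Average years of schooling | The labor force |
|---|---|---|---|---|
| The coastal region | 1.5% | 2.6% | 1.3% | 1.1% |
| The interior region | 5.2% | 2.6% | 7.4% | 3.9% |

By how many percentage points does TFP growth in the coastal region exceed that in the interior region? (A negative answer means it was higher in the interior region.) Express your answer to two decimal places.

Labor's share = 1 − 0.47 − 0.16 = 0.37.
The coastal region: TFP = 1.5 − 1.222 − 0.208 − 0.407 = -0.337%.
The interior region: TFP = 5.2 − 1.222 − 1.184 − 1.443 = 1.351%.
Difference = -0.337 − (1.351) = -1.688 pp.

-1.69 percentage points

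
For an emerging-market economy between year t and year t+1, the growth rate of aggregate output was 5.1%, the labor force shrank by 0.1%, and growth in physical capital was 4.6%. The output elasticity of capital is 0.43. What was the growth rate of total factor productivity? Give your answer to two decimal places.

Labor's share = 1 − 0.43 = 0.57.
Physical capital: 0.43 × 4.6 = 1.978 pp.
The labor force: 0.57 × (-0.1) = -0.057 pp.
TFP growth = 5.1 − 1.921 = 3.179%.

Total factor productivity growth was 3.18%.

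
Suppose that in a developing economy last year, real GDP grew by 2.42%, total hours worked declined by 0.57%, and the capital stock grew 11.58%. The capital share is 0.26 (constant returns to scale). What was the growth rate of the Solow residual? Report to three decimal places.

Labor's share = 1 − 0.26 = 0.74.
The capital stock: 0.26 × 11.58 = 3.0108 pp.
Total hours worked: 0.74 × (-0.57) = -0.4218 pp.
TFP growth = 2.42 − 2.589 = -0.169%.

-0.169%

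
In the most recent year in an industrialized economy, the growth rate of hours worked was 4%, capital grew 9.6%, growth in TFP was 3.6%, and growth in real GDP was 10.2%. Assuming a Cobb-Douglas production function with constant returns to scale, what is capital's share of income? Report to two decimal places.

Capital's share of income is 0.46.

gY = gA + α·gK + (1−α)·gL, so gY − gA − gL = α(gK − gL).
10.2 − 3.6 − 4 = α × (9.6 − 4).
2.6 = 5.6 α, so α = 0.4643.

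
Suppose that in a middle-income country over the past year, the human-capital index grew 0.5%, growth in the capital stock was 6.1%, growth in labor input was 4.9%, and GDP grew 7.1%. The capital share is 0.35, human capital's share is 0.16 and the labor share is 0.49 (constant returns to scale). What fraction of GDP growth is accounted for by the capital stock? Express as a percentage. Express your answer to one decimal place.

The capital stock accounted for 30.1% of growth.

The capital stock contributed 0.35 × 6.1 = 2.135 pp.
Share of growth = 2.135 / 7.1 × 100 = 30.07%.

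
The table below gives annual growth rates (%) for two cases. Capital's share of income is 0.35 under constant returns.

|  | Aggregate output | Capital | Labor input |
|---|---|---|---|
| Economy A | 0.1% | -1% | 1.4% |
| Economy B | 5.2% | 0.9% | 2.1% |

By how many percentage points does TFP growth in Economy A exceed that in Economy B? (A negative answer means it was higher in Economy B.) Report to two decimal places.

-3.98 percentage points

Labor's share = 1 − 0.35 = 0.65.
Economy A: TFP = 0.1 + 0.35 − 0.91 = -0.46%.
Economy B: TFP = 5.2 − 0.315 − 1.365 = 3.52%.
Difference = -0.46 − (3.52) = -3.98 pp.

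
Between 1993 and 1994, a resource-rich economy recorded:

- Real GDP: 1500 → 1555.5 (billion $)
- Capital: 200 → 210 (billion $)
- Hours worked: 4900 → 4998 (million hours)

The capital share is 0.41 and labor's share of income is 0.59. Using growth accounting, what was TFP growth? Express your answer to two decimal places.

Real GDP growth = (1555.5 − 1500) / 1500 = 3.7%.
Capital growth = (210 − 200) / 200 = 5%.
Hours worked growth = (4998 − 4900) / 4900 = 2%.
Labor's share = 1 − 0.41 = 0.59.
Capital: 0.41 × 5 = 2.05 pp.
Hours worked: 0.59 × 2 = 1.18 pp.
TFP growth = 3.7 − 3.23 = 0.47%.

0.47%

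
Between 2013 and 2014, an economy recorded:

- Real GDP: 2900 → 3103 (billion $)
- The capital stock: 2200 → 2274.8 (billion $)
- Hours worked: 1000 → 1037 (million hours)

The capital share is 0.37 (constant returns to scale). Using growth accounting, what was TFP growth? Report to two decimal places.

3.41%

Real GDP growth = (3103 − 2900) / 2900 = 7%.
The capital stock growth = (2274.8 − 2200) / 2200 = 3.4%.
Hours worked growth = (1037 − 1000) / 1000 = 3.7%.
Labor's share = 1 − 0.37 = 0.63.
The capital stock: 0.37 × 3.4 = 1.258 pp.
Hours worked: 0.63 × 3.7 = 2.331 pp.
TFP growth = 7 − 3.589 = 3.411%.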